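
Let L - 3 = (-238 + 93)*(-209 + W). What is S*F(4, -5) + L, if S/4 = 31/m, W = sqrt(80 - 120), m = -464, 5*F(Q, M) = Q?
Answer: 4394629/145 - 290*I*sqrt(10) ≈ 30308.0 - 917.06*I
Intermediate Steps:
F(Q, M) = Q/5
W = 2*I*sqrt(10) (W = sqrt(-40) = 2*I*sqrt(10) ≈ 6.3246*I)
S = -31/116 (S = 4*(31/(-464)) = 4*(31*(-1/464)) = 4*(-31/464) = -31/116 ≈ -0.26724)
L = 30308 - 290*I*sqrt(10) (L = 3 + (-238 + 93)*(-209 + 2*I*sqrt(10)) = 3 - 145*(-209 + 2*I*sqrt(10)) = 3 + (30305 - 290*I*sqrt(10)) = 30308 - 290*I*sqrt(10) ≈ 30308.0 - 917.06*I)
S*F(4, -5) + L = -31*4/580 + (30308 - 290*I*sqrt(10)) = -31/116*4/5 + (30308 - 290*I*sqrt(10)) = -31/145 + (30308 - 290*I*sqrt(10)) = 4394629/145 - 290*I*sqrt(10)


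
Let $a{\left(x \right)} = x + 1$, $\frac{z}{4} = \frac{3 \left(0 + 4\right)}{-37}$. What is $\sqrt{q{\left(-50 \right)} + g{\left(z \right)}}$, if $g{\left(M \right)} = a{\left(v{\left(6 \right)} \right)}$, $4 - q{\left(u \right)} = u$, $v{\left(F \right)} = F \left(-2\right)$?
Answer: $\sqrt{43} \approx 6.5574$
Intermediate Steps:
$z = - \frac{48}{37}$ ($z = 4 \frac{3 \left(0 + 4\right)}{-37} = 4 \cdot 3 \cdot 4 \left(- \frac{1}{37}\right) = 4 \cdot 12 \left(- \frac{1}{37}\right) = 4 \left(- \frac{12}{37}\right) = - \frac{48}{37} \approx -1.2973$)
$v{\left(F \right)} = - 2 F$
$q{\left(u \right)} = 4 - u$
$a{\left(x \right)} = 1 + x$
$g{\left(M \right)} = -11$ ($g{\left(M \right)} = 1 - 12 = -11$)
$\sqrt{q{\left(-50 \right)} + g{\left(z \right)}} = \sqrt{\left(4 - -50\right) - 11} = \sqrt{\left(4 + 50\right) - 11} = \sqrt{54 - 11} = \sqrt{43}$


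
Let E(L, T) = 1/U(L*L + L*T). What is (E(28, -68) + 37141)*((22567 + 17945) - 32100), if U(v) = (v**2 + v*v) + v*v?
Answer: 97978076851901/313600 ≈ 3.1243e+8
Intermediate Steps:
U(v) = 3*v**2 (U(v) = (v**2 + v**2) + v**2 = 2*v**2 + v**2 = 3*v**2)
E(L, T) = 1/(3*(L**2 + L*T)**2) (E(L, T) = 1/(3*(L*L + L*T)**2) = 1/(3*(L**2 + L*T)**2))
(E(28, -68) + 37141)*((22567 + 17945) - 32100) = ((1/3)/(28**2*(28 - 68)**2) + 37141)*((22567 + 17945) - 32100) = ((1/3)*(1/784)/(-40)**2 + 37141)*(40512 - 32100) = ((1/3)*(1/784)*(1/1600) + 37141)*8412 = (1/3763200 + 37141)*8412 = (139769011201/3763200)*8412 = 97978076851901/313600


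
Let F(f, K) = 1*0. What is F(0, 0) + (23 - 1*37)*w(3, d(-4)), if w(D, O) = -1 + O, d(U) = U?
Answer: 70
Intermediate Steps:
F(f, K) = 0
F(0, 0) + (23 - 1*37)*w(3, d(-4)) = 0 + (23 - 1*37)*(-1 - 4) = 0 + (23 - 37)*(-5) = 0 - 14*(-5) = 0 + 70 = 70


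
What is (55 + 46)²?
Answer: 10201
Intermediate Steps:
(55 + 46)² = 101² = 10201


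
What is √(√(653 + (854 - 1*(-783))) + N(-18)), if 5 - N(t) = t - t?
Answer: √(5 + √2290) ≈ 7.2701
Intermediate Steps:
N(t) = 5 (N(t) = 5 - (t - t) = 5 - 1*0 = 5 + 0 = 5)
√(√(653 + (854 - 1*(-783))) + N(-18)) = √(√(653 + (854 - 1*(-783))) + 5) = √(√(653 + (854 + 783)) + 5) = √(√(653 + 1637) + 5) = √(√2290 + 5) = √(5 + √2290)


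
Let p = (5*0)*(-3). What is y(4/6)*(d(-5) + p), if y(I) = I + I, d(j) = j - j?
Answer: 0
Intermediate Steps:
d(j) = 0
y(I) = 2*I
p = 0 (p = 0*(-3) = 0)
y(4/6)*(d(-5) + p) = (2*(4/6))*(0 + 0) = (2*(4*(⅙)))*0 = (2*(⅔))*0 = (4/3)*0 = 0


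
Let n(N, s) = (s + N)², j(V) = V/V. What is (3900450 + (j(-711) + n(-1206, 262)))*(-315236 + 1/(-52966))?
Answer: -80004121795523499/52966 ≈ -1.5105e+12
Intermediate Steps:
j(V) = 1
n(N, s) = (N + s)²
(3900450 + (j(-711) + n(-1206, 262)))*(-315236 + 1/(-52966)) = (3900450 + (1 + (-1206 + 262)²))*(-315236 + 1/(-52966)) = (3900450 + (1 + (-944)²))*(-315236 - 1/52966) = (3900450 + (1 + 891136))*(-16696789977/52966) = (3900450 + 891137)*(-16696789977/52966) = 4791587*(-16696789977/52966) = -80004121795523499/52966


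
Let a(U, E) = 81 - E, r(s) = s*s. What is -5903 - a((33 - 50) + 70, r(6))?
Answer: -5948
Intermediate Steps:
r(s) = s²
-5903 - a((33 - 50) + 70, r(6)) = -5903 - (81 - 1*6²) = -5903 - (81 - 1*36) = -5903 - (81 - 36) = -5903 - 1*45 = -5903 - 45 = -5948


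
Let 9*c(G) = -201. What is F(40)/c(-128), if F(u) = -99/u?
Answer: 297/2680 ≈ 0.11082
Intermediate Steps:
c(G) = -67/3 (c(G) = (1/9)*(-201) = -67/3)
F(40)/c(-128) = (-99/40)/(-67/3) = -99*1/40*(-3/67) = -99/40*(-3/67) = 297/2680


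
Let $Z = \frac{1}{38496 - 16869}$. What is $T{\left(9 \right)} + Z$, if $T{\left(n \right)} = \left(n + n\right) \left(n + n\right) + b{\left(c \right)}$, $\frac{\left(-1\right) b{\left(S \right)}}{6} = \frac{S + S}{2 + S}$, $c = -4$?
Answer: $\frac{6488101}{21627} \approx 300.0$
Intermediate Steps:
$Z = \frac{1}{21627} \approx 4.6238 \cdot 10^{-5}$
$b{\left(S \right)} = - \frac{12 S}{2 + S}$ ($b{\left(S \right)} = - 6 \frac{S + S}{2 + S} = - 6 \frac{2 S}{2 + S} = - \frac{12 S}{2 + S}$)
$T{\left(n \right)} = -24 + 4 n^{2}$ ($T{\left(n \right)} = \left(n + n\right) \left(n + n\right) - - \frac{48}{2 - 4} = 2 n 2 n - - \frac{48}{-2} = 4 n^{2} - \left(-48\right) \left(- \frac{1}{2}\right) = 4 n^{2} - 24 = -24 + 4 n^{2}$)
$T{\left(9 \right)} + Z = \left(-24 + 4 \cdot 9^{2}\right) + \frac{1}{21627} = \left(-24 + 4 \cdot 81\right) + \frac{1}{21627} = \left(-24 + 324\right) + \frac{1}{21627} = 300 + \frac{1}{21627} = \frac{6488101}{21627}$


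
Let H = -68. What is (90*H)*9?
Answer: -55080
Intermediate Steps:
(90*H)*9 = (90*(-68))*9 = -6120*9 = -55080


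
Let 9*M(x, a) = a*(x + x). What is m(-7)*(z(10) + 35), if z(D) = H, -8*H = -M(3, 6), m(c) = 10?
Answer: 355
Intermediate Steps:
M(x, a) = 2*a*x/9 (M(x, a) = (a*(x + x))/9 = (a*(2*x))/9 = (2*a*x)/9 = 2*a*x/9)
H = ½ (H = -(-1)*(2/9)*6*3/8 = -(-1)*4/8 = -⅛*(-4) = ½ ≈ 0.50000)
z(D) = ½
m(-7)*(z(10) + 35) = 10*(½ + 35) = 10*(71/2) = 355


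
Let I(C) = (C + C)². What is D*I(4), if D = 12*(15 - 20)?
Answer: -3840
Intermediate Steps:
I(C) = 4*C² (I(C) = (2*C)² = 4*C²)
D = -60 (D = 12*(-5) = -60)
D*I(4) = -240*4² = -240*16 = -60*64 = -3840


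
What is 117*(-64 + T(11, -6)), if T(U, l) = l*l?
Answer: -3276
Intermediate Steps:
T(U, l) = l²
117*(-64 + T(11, -6)) = 117*(-64 + (-6)²) = 117*(-64 + 36) = 117*(-28) = -3276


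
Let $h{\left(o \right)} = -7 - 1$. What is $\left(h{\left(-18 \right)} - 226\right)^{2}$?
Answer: $54756$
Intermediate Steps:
$h{\left(o \right)} = -8$
$\left(h{\left(-18 \right)} - 226\right)^{2} = \left(-8 - 226\right)^{2} = \left(-234\right)^{2} = 54756$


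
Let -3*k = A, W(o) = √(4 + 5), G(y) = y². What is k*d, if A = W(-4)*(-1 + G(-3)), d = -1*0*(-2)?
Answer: 0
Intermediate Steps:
d = 0 (d = 0*(-2) = 0)
W(o) = 3 (W(o) = √9 = 3)
A = 24 (A = 3*(-1 + (-3)²) = 3*(-1 + 9) = 3*8 = 24)
k = -8 (k = -⅓*24 = -8)
k*d = -8*0 = 0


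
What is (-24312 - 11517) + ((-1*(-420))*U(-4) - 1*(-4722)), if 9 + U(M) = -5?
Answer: -36987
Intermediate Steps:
U(M) = -14 (U(M) = -9 - 5 = -14)
(-24312 - 11517) + ((-1*(-420))*U(-4) - 1*(-4722)) = (-24312 - 11517) + (-1*(-420)*(-14) - 1*(-4722)) = -35829 + (420*(-14) + 4722) = -35829 + (-5880 + 4722) = -35829 - 1158 = -36987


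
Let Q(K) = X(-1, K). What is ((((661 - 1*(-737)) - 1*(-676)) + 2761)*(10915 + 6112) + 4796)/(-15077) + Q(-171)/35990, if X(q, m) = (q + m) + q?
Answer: -2963071580911/542621230 ≈ -5460.7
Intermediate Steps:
X(q, m) = m + 2*q (X(q, m) = (m + q) + q = m + 2*q)
Q(K) = -2 + K (Q(K) = K + 2*(-1) = K - 2 = -2 + K)
((((661 - 1*(-737)) - 1*(-676)) + 2761)*(10915 + 6112) + 4796)/(-15077) + Q(-171)/35990 = ((((661 - 1*(-737)) - 1*(-676)) + 2761)*(10915 + 6112) + 4796)/(-15077) + (-2 - 171)/35990 = ((((661 + 737) + 676) + 2761)*17027 + 4796)*(-1/15077) - 173*1/35990 = (((1398 + 676) + 2761)*17027 + 4796)*(-1/15077) - 173/35990 = ((2074 + 2761)*17027 + 4796)*(-1/15077) - 173/35990 = (4835*17027 + 4796)*(-1/15077) - 173/35990 = (82325545 + 4796)*(-1/15077) - 173/35990 = 82330341*(-1/15077) - 173/35990 = -82330341/15077 - 173/35990 = -2963071580911/542621230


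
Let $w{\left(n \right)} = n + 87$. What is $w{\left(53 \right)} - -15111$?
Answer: $15251$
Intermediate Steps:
$w{\left(n \right)} = 87 + n$
$w{\left(53 \right)} - -15111 = \left(87 + 53\right) - -15111 = 140 + 15111 = 15251$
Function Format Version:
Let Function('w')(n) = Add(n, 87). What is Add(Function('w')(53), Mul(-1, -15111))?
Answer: 15251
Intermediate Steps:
Function('w')(n) = Add(87, n)
Add(Function('w')(53), Mul(-1, -15111)) = Add(Add(87, 53), Mul(-1, -15111)) = Add(140, 15111) = 15251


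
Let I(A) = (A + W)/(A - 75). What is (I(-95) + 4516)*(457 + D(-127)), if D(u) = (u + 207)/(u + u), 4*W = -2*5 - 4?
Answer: 89065410363/43180 ≈ 2.0627e+6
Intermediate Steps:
W = -7/2 (W = (-2*5 - 4)/4 = (-10 - 4)/4 = (1/4)*(-14) = -7/2 ≈ -3.5000)
D(u) = (207 + u)/(2*u) (D(u) = (207 + u)/((2*u)) = (207 + u)*(1/(2*u)) = (207 + u)/(2*u))
I(A) = (-7/2 + A)/(-75 + A) (I(A) = (A - 7/2)/(A - 75) = (-7/2 + A)/(-75 + A))
(I(-95) + 4516)*(457 + D(-127)) = ((-7/2 - 95)/(-75 - 95) + 4516)*(457 + (1/2)*(207 - 127)/(-127)) = (-197/2/(-170) + 4516)*(457 + (1/2)*(-1/127)*80) = (-1/170*(-197/2) + 4516)*(457 - 40/127) = (197/340 + 4516)*(57999/127) = (1535637/340)*(57999/127) = 89065410363/43180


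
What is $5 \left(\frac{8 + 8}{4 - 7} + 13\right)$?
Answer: $\frac{115}{3} \approx 38.333$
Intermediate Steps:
$5 \left(\frac{8 + 8}{4 - 7} + 13\right) = 5 \left(\frac{16}{-3} + 13\right) = 5 \left(16 \left(- \frac{1}{3}\right) + 13\right) = 5 \left(- \frac{16}{3} + 13\right) = 5 \cdot \frac{23}{3} = \frac{115}{3}$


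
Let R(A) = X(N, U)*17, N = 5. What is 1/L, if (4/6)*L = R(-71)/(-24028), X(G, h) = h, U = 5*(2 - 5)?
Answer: 48056/765 ≈ 62.818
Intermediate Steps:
U = -15 (U = 5*(-3) = -15)
R(A) = -255 (R(A) = -15*17 = -255)
L = 765/48056 (L = 3*(-255/(-24028))/2 = 3*(-255*(-1/24028))/2 = (3/2)*(255/24028) = 765/48056 ≈ 0.015919)
1/L = 1/(765/48056) = 48056/765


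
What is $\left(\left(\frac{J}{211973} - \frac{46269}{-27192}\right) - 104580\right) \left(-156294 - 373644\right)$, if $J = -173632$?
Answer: $\frac{53240298627494559501}{960661636} \approx 5.542 \cdot 10^{10}$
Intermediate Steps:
$\left(\left(\frac{J}{211973} - \frac{46269}{-27192}\right) - 104580\right) \left(-156294 - 373644\right) = \left(\left(- \frac{173632}{211973} - \frac{46269}{-27192}\right) - 104580\right) \left(-156294 - 373644\right) = \left(\left(\left(-173632\right) \frac{1}{211973} - - \frac{15423}{9064}\right) - 104580\right) \left(-529938\right) = \left(\left(- \frac{173632}{211973} + \frac{15423}{9064}\right) - 104580\right) \left(-529938\right) = \left(\frac{1695459131}{1921323272} - 104580\right) \left(-529938\right) = \left(- \frac{200930292326629}{1921323272}\right) \left(-529938\right) = \frac{53240298627494559501}{960661636}$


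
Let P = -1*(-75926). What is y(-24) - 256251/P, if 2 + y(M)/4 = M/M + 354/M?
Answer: -5039589/75926 ≈ -66.375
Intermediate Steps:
P = 75926
y(M) = -4 + 1416/M (y(M) = -8 + 4*(M/M + 354/M) = -8 + 4*(1 + 354/M) = -8 + (4 + 1416/M) = -4 + 1416/M)
y(-24) - 256251/P = (-4 + 1416/(-24)) - 256251/75926 = (-4 + 1416*(-1/24)) - 256251/75926 = (-4 - 59) - 1*256251/75926 = -63 - 256251/75926 = -5039589/75926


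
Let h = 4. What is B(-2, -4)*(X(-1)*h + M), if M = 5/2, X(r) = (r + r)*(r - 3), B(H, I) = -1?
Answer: -69/2 ≈ -34.500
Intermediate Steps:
X(r) = 2*r*(-3 + r) (X(r) = (2*r)*(-3 + r) = 2*r*(-3 + r))
M = 5/2 (M = 5*(1/2) = 5/2 ≈ 2.5000)
B(-2, -4)*(X(-1)*h + M) = -((2*(-1)*(-3 - 1))*4 + 5/2) = -((2*(-1)*(-4))*4 + 5/2) = -(8*4 + 5/2) = -(32 + 5/2) = -1*69/2 = -69/2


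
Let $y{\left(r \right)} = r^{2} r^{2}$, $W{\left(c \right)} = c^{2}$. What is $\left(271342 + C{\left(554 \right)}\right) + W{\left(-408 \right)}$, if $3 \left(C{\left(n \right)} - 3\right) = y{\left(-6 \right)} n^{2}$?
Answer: $133025521$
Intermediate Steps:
$y{\left(r \right)} = r^{4}$
$C{\left(n \right)} = 3 + 432 n^{2}$ ($C{\left(n \right)} = 3 + \frac{\left(-6\right)^{4} n^{2}}{3} = 3 + \frac{1296 n^{2}}{3} = 3 + 432 n^{2}$)
$\left(271342 + C{\left(554 \right)}\right) + W{\left(-408 \right)} = \left(271342 + \left(3 + 432 \cdot 554^{2}\right)\right) + \left(-408\right)^{2} = \left(271342 + \left(3 + 432 \cdot 306916\right)\right) + 166464 = \left(271342 + \left(3 + 132587712\right)\right) + 166464 = \left(271342 + 132587715\right) + 166464 = 132859057 + 166464 = 133025521$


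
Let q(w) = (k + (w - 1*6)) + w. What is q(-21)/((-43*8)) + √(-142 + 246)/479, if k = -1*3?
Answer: 51/344 + 2*√26/479 ≈ 0.16955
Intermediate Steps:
k = -3
q(w) = -9 + 2*w (q(w) = (-3 + (w - 1*6)) + w = (-3 + (w - 6)) + w = (-3 + (-6 + w)) + w = (-9 + w) + w = -9 + 2*w)
q(-21)/((-43*8)) + √(-142 + 246)/479 = (-9 + 2*(-21))/((-43*8)) + √(-142 + 246)/479 = (-9 - 42)/(-344) + √104*(1/479) = -51*(-1/344) + (2*√26)*(1/479) = 51/344 + 2*√26/479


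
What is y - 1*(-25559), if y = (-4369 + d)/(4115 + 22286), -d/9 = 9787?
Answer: 674690707/26401 ≈ 25556.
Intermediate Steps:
d = -88083 (d = -9*9787 = -88083)
y = -92452/26401 (y = (-4369 - 88083)/(4115 + 22286) = -92452/26401 ≈ -3.5018)
y - 1*(-25559) = -92452/26401 - 1*(-25559) = -92452/26401 + 25559 = 674690707/26401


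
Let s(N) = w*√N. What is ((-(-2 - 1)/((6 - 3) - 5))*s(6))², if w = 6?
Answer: 486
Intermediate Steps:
s(N) = 6*√N
((-(-2 - 1)/((6 - 3) - 5))*s(6))² = ((-(-2 - 1)/((6 - 3) - 5))*(6*√6))² = ((-(-3)/(3 - 5))*(6*√6))² = ((-(-3)/(-2))*(6*√6))² = ((-(-3)*(-1)/2)*(6*√6))² = ((-1*3/2)*(6*√6))² = (-9*√6)² = 486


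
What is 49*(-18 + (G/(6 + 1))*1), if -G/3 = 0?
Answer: -882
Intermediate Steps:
G = 0 (G = -3*0 = 0)
49*(-18 + (G/(6 + 1))*1) = 49*(-18 + (0/(6 + 1))*1) = 49*(-18 + (0/7)*1) = 49*(-18 + (0*(⅐))*1) = 49*(-18 + 0*1) = 49*(-18 + 0) = 49*(-18) = -882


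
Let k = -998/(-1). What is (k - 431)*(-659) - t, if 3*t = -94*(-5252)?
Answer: -1614647/3 ≈ -5.3822e+5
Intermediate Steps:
k = 998 (k = -998*(-1) = 998)
t = 493688/3 (t = (-94*(-5252))/3 = (⅓)*493688 = 493688/3 ≈ 1.6456e+5)
(k - 431)*(-659) - t = (998 - 431)*(-659) - 1*493688/3 = 567*(-659) - 493688/3 = -373653 - 493688/3 = -1614647/3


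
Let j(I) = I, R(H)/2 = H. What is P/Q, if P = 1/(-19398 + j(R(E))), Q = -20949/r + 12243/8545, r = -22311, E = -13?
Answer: -63549165/2927603266624 ≈ -2.1707e-5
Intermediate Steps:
R(H) = 2*H
Q = 150720926/63549165 (Q = -20949/(-22311) + 12243/8545 = -20949*(-1/22311) + 12243*(1/8545) = 6983/7437 + 12243/8545 = 150720926/63549165 ≈ 2.3717)
P = -1/19424 (P = 1/(-19398 + 2*(-13)) = 1/(-19398 - 26) = 1/(-19424) = -1/19424 ≈ -5.1483e-5)
P/Q = -1/(19424*150720926/63549165) = -1/19424*63549165/150720926 = -63549165/2927603266624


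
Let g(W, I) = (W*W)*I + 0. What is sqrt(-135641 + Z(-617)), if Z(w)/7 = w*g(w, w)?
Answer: sqrt(1014468667406) ≈ 1.0072e+6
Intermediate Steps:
g(W, I) = I*W**2 (g(W, I) = W**2*I + 0 = I*W**2 + 0 = I*W**2)
Z(w) = 7*w**4 (Z(w) = 7*(w*(w*w**2)) = 7*(w*w**3) = 7*w**4)
sqrt(-135641 + Z(-617)) = sqrt(-135641 + 7*(-617)**4) = sqrt(-135641 + 7*144924114721) = sqrt(-135641 + 1014468803047) = sqrt(1014468667406)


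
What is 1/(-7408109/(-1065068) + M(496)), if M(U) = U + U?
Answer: 1065068/1063955565 ≈ 0.0010010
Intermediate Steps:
M(U) = 2*U
1/(-7408109/(-1065068) + M(496)) = 1/(-7408109/(-1065068) + 2*496) = 1/(-7408109*(-1/1065068) + 992) = 1/(7408109/1065068 + 992) = 1/(1063955565/1065068) = 1065068/1063955565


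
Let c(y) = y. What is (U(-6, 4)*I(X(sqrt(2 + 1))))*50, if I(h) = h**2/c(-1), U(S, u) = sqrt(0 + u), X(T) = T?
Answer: -300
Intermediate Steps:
U(S, u) = sqrt(u)
I(h) = -h**2 (I(h) = h**2/(-1) = h**2*(-1) = -h**2)
(U(-6, 4)*I(X(sqrt(2 + 1))))*50 = (sqrt(4)*(-(sqrt(2 + 1))**2))*50 = (2*(-(sqrt(3))**2))*50 = (2*(-1*3))*50 = (2*(-3))*50 = -6*50 = -300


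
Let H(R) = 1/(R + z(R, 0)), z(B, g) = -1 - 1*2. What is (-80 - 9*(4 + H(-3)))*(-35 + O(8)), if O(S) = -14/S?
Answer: 33663/8 ≈ 4207.9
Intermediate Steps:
z(B, g) = -3 (z(B, g) = -1 - 2 = -3)
H(R) = 1/(-3 + R) (H(R) = 1/(R - 3) = 1/(-3 + R))
(-80 - 9*(4 + H(-3)))*(-35 + O(8)) = (-80 - 9*(4 + 1/(-3 - 3)))*(-35 - 14/8) = (-80 - 9*(4 + 1/(-6)))*(-35 - 14*⅛) = (-80 - 9*(4 - ⅙))*(-35 - 7/4) = (-80 - 9*23/6)*(-147/4) = (-80 - 69/2)*(-147/4) = -229/2*(-147/4) = 33663/8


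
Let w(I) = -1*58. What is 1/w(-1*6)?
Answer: -1/58 ≈ -0.017241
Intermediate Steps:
w(I) = -58
1/w(-1*6) = 1/(-58) = -1/58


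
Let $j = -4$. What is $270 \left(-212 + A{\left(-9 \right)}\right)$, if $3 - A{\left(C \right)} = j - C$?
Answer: $-57780$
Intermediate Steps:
$A{\left(C \right)} = 7 + C$ ($A{\left(C \right)} = 3 - \left(-4 - C\right) = 3 + \left(4 + C\right) = 7 + C$)
$270 \left(-212 + A{\left(-9 \right)}\right) = 270 \left(-212 + \left(7 - 9\right)\right) = 270 \left(-212 - 2\right) = 270 \left(-214\right) = -57780$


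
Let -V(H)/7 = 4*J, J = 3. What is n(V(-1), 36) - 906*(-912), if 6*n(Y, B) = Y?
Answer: 826258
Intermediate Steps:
V(H) = -84 (V(H) = -28*3 = -7*12 = -84)
n(Y, B) = Y/6
n(V(-1), 36) - 906*(-912) = (⅙)*(-84) - 906*(-912) = -14 + 826272 = 826258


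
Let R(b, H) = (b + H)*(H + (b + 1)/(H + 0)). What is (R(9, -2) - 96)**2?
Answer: 21025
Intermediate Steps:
R(b, H) = (H + b)*(H + (1 + b)/H)
(R(9, -2) - 96)**2 = ((9 + 9**2 - 2*(1 + 9 + (-2)**2 - 2*9))/(-2) - 96)**2 = (-(9 + 81 - 2*(1 + 9 + 4 - 18))/2 - 96)**2 = (-(9 + 81 - 2*(-4))/2 - 96)**2 = (-(9 + 81 + 8)/2 - 96)**2 = (-1/2*98 - 96)**2 = (-49 - 96)**2 = (-145)**2 = 21025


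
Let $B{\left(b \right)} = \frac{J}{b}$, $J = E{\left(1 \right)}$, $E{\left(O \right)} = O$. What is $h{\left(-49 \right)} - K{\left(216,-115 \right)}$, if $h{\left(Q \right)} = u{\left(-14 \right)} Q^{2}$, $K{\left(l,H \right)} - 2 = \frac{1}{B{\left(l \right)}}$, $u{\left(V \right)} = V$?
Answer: $-33832$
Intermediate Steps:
$J = 1$
$B{\left(b \right)} = \frac{1}{b}$ ($B{\left(b \right)} = 1 \frac{1}{b} = \frac{1}{b}$)
$K{\left(l,H \right)} = 2 + l$ ($K{\left(l,H \right)} = 2 + \frac{1}{\frac{1}{l}} = 2 + l$)
$h{\left(Q \right)} = - 14 Q^{2}$
$h{\left(-49 \right)} - K{\left(216,-115 \right)} = - 14 \left(-49\right)^{2} - \left(2 + 216\right) = \left(-14\right) 2401 - 218 = -33614 - 218 = -33832$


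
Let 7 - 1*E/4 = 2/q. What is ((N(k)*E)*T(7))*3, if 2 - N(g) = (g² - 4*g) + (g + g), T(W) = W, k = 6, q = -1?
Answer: -16632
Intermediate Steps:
E = 36 (E = 28 - 8/(-1) = 28 - 8*(-1) = 28 - 4*(-2) = 28 + 8 = 36)
N(g) = 2 - g² + 2*g (N(g) = 2 - ((g² - 4*g) + (g + g)) = 2 - ((g² - 4*g) + 2*g) = 2 - (g² - 2*g) = 2 + (-g² + 2*g) = 2 - g² + 2*g)
((N(k)*E)*T(7))*3 = (((2 - 1*6² + 2*6)*36)*7)*3 = (((2 - 1*36 + 12)*36)*7)*3 = (((2 - 36 + 12)*36)*7)*3 = (-22*36*7)*3 = -792*7*3 = -5544*3 = -16632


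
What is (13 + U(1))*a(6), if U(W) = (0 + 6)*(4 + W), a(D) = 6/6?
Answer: 43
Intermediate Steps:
a(D) = 1 (a(D) = 6*(⅙) = 1)
U(W) = 24 + 6*W (U(W) = 6*(4 + W) = 24 + 6*W)
(13 + U(1))*a(6) = (13 + (24 + 6*1))*1 = (13 + (24 + 6))*1 = (13 + 30)*1 = 43*1 = 43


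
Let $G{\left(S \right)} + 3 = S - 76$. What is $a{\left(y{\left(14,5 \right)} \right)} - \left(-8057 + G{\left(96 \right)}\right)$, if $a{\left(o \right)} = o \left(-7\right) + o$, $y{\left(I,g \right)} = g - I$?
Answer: $8094$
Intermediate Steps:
$a{\left(o \right)} = - 6 o$ ($a{\left(o \right)} = - 7 o + o = - 6 o$)
$G{\left(S \right)} = -79 + S$ ($G{\left(S \right)} = -3 + \left(S - 76\right) = -3 + \left(-76 + S\right) = -79 + S$)
$a{\left(y{\left(14,5 \right)} \right)} - \left(-8057 + G{\left(96 \right)}\right) = - 6 \left(5 - 14\right) + \left(8057 - \left(-79 + 96\right)\right) = - 6 \left(5 - 14\right) + \left(8057 - 17\right) = \left(-6\right) \left(-9\right) + \left(8057 - 17\right) = 54 + 8040 = 8094$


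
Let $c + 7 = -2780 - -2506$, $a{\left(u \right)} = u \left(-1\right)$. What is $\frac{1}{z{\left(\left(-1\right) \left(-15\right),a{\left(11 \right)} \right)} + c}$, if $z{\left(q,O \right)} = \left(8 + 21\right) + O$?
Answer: $- \frac{1}{263} \approx -0.0038023$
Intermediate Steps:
$a{\left(u \right)} = - u$
$z{\left(q,O \right)} = 29 + O$
$c = -281$ ($c = -7 - 274 = -281$)
$\frac{1}{z{\left(\left(-1\right) \left(-15\right),a{\left(11 \right)} \right)} + c} = \frac{1}{\left(29 - 11\right) - 281} = \frac{1}{18 - 281} = \frac{1}{-263} = - \frac{1}{263}$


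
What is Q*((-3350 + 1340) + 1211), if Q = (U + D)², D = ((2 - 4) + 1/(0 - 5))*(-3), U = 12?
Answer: -6910551/25 ≈ -2.7642e+5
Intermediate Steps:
D = 33/5 (D = (-2 + 1/(-5))*(-3) = (-2 - ⅕)*(-3) = -11/5*(-3) = 33/5 ≈ 6.6000)
Q = 8649/25 (Q = (12 + 33/5)² = (93/5)² = 8649/25 ≈ 345.96)
Q*((-3350 + 1340) + 1211) = 8649*((-3350 + 1340) + 1211)/25 = 8649*(-2010 + 1211)/25 = (8649/25)*(-799) = -6910551/25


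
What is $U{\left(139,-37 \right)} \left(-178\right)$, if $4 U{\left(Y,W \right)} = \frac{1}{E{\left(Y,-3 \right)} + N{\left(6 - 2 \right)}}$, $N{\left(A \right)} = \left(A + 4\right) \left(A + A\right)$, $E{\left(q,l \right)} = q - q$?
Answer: $- \frac{89}{128} \approx -0.69531$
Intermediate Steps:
$E{\left(q,l \right)} = 0$
$N{\left(A \right)} = 2 A \left(4 + A\right)$ ($N{\left(A \right)} = \left(4 + A\right) 2 A = 2 A \left(4 + A\right)$)
$U{\left(Y,W \right)} = \frac{1}{256}$ ($U{\left(Y,W \right)} = \frac{1}{4 \left(0 + 2 \left(6 - 2\right) \left(4 + \left(6 - 2\right)\right)\right)} = \frac{1}{4 \left(0 + 2 \cdot 4 \left(4 + 4\right)\right)} = \frac{1}{4 \left(0 + 2 \cdot 4 \cdot 8\right)} = \frac{1}{4 \left(0 + 64\right)} = \frac{1}{4 \cdot 64} = \frac{1}{4} \cdot \frac{1}{64} = \frac{1}{256}$)
$U{\left(139,-37 \right)} \left(-178\right) = \frac{1}{256} \left(-178\right) = - \frac{89}{128}$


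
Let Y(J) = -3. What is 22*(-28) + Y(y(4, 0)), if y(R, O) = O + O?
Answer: -619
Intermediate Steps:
y(R, O) = 2*O
22*(-28) + Y(y(4, 0)) = 22*(-28) - 3 = -616 - 3 = -619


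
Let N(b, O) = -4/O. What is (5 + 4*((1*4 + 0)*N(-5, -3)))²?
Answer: 6241/9 ≈ 693.44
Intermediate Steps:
(5 + 4*((1*4 + 0)*N(-5, -3)))² = (5 + 4*((1*4 + 0)*(-4/(-3))))² = (5 + 4*((4 + 0)*(-4*(-⅓))))² = (5 + 4*(4*(4/3)))² = (5 + 4*(16/3))² = (5 + 64/3)² = (79/3)² = 6241/9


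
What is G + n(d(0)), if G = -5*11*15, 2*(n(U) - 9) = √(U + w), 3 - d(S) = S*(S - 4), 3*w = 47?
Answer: -816 + √42/3 ≈ -813.84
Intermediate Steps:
w = 47/3 (w = (⅓)*47 = 47/3 ≈ 15.667)
d(S) = 3 - S*(-4 + S) (d(S) = 3 - S*(S - 4) = 3 - S*(-4 + S))
n(U) = 9 + √(47/3 + U)/2 (n(U) = 9 + √(U + 47/3)/2 = 9 + √(47/3 + U)/2)
G = -825 (G = -55*15 = -825)
G + n(d(0)) = -825 + (9 + √(141 + 9*(3 - 1*0² + 4*0))/6) = -825 + (9 + √(141 + 9*(3 - 1*0 + 0))/6) = -825 + (9 + √(141 + 9*(3 + 0 + 0))/6) = -825 + (9 + √(141 + 9*3)/6) = -825 + (9 + √(141 + 27)/6) = -825 + (9 + √168/6) = -825 + (9 + (2*√42)/6) = -825 + (9 + √42/3) = -816 + √42/3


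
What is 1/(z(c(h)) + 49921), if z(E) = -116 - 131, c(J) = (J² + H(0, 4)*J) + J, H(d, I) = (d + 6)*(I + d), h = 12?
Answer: 1/49674 ≈ 2.0131e-5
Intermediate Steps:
H(d, I) = (6 + d)*(I + d)
c(J) = J² + 25*J (c(J) = (J² + (0² + 6*4 + 6*0 + 4*0)*J) + J = (J² + (0 + 24 + 0 + 0)*J) + J = (J² + 24*J) + J = J² + 25*J)
z(E) = -247
1/(z(c(h)) + 49921) = 1/(-247 + 49921) = 1/49674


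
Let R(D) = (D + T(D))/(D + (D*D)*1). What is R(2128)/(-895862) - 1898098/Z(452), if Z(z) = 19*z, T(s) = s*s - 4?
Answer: -25341566099690679/114658657542968 ≈ -221.02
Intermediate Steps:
T(s) = -4 + s**2 (T(s) = s**2 - 4 = -4 + s**2)
R(D) = (-4 + D + D**2)/(D + D**2) (R(D) = (D + (-4 + D**2))/(D + (D*D)*1) = (-4 + D + D**2)/(D + D**2*1) = (-4 + D + D**2)/(D + D**2))
R(2128)/(-895862) - 1898098/Z(452) = ((-4 + 2128 + 2128**2)/(2128*(1 + 2128)))/(-895862) - 1898098/(19*452) = ((1/2128)*(-4 + 2128 + 4528384)/2129)*(-1/895862) - 1898098/8588 = ((1/2128)*(1/2129)*4530508)*(-1/895862) - 1898098*1/8588 = (1132627/1132628)*(-1/895862) - 949049/4294 = -1132627/1014678385336 - 949049/4294 = -25341566099690679/114658657542968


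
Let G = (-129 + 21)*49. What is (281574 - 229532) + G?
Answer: 46750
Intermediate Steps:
G = -5292 (G = -108*49 = -5292)
(281574 - 229532) + G = (281574 - 229532) - 5292 = 52042 - 5292 = 46750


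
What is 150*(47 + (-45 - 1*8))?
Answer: -900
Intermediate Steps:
150*(47 + (-45 - 1*8)) = 150*(47 + (-45 - 8)) = 150*(47 - 53) = 150*(-6) = -900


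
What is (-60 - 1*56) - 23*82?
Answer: -2002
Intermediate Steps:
(-60 - 1*56) - 23*82 = (-60 - 56) - 1886 = -116 - 1886 = -2002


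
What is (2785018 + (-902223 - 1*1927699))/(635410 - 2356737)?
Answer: 44904/1721327 ≈ 0.026087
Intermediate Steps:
(2785018 + (-902223 - 1*1927699))/(635410 - 2356737) = (2785018 + (-902223 - 1927699))/(-1721327) = (2785018 - 2829922)*(-1/1721327) = -44904*(-1/1721327) = 44904/1721327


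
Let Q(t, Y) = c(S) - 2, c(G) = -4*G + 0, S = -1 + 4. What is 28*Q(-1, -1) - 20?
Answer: -412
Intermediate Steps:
S = 3
c(G) = -4*G
Q(t, Y) = -14 (Q(t, Y) = -4*3 - 2 = -12 - 2 = -14)
28*Q(-1, -1) - 20 = 28*(-14) - 20 = -392 - 20 = -412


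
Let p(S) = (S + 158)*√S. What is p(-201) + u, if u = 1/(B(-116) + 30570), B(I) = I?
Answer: 1/30454 - 43*I*√201 ≈ 3.2836e-5 - 609.63*I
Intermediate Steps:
p(S) = √S*(158 + S) (p(S) = (158 + S)*√S = √S*(158 + S))
u = 1/30454 (u = 1/(-116 + 30570) = 1/30454 ≈ 3.2836e-5)
p(-201) + u = √(-201)*(158 - 201) + 1/30454 = (I*√201)*(-43) + 1/30454 = -43*I*√201 + 1/30454 = 1/30454 - 43*I*√201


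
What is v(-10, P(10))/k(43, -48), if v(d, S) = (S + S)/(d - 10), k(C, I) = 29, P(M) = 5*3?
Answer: -3/58 ≈ -0.051724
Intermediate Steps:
P(M) = 15
v(d, S) = 2*S/(-10 + d) (v(d, S) = (2*S)/(-10 + d) = 2*S/(-10 + d))
v(-10, P(10))/k(43, -48) = (2*15/(-10 - 10))/29 = (2*15/(-20))*(1/29) = (2*15*(-1/20))*(1/29) = -3/2*1/29 = -3/58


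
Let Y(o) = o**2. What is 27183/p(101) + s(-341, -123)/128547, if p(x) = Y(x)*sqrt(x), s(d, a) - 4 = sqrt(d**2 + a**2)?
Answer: 4/128547 + sqrt(131410)/128547 + 27183*sqrt(101)/1030301 ≈ 0.26800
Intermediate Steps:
s(d, a) = 4 + sqrt(a**2 + d**2) (s(d, a) = 4 + sqrt(d**2 + a**2) = 4 + sqrt(a**2 + d**2))
p(x) = x**(5/2) (p(x) = x**2*sqrt(x) = x**(5/2))
27183/p(101) + s(-341, -123)/128547 = 27183/(101**(5/2)) + (4 + sqrt((-123)**2 + (-341)**2))/128547 = 27183/((10201*sqrt(101))) + (4 + sqrt(15129 + 116281))*(1/128547) = 27183*(sqrt(101)/1030301) + (4 + sqrt(131410))*(1/128547) = 27183*sqrt(101)/1030301 + (4/128547 + sqrt(131410)/128547) = 4/128547 + sqrt(131410)/128547 + 27183*sqrt(101)/1030301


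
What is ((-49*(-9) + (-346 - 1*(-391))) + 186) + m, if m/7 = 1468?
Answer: 10948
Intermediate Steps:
m = 10276 (m = 7*1468 = 10276)
((-49*(-9) + (-346 - 1*(-391))) + 186) + m = ((-49*(-9) + (-346 - 1*(-391))) + 186) + 10276 = ((441 + (-346 + 391)) + 186) + 10276 = ((441 + 45) + 186) + 10276 = (486 + 186) + 10276 = 672 + 10276 = 10948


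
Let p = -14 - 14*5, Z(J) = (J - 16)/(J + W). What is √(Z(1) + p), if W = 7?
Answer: I*√1374/4 ≈ 9.2669*I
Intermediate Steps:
Z(J) = (-16 + J)/(7 + J) (Z(J) = (J - 16)/(J + 7) = (-16 + J)/(7 + J))
p = -84 (p = -14 - 70 = -84)
√(Z(1) + p) = √((-16 + 1)/(7 + 1) - 84) = √(-15/8 - 84) = √(-687/8) = I*√1374/4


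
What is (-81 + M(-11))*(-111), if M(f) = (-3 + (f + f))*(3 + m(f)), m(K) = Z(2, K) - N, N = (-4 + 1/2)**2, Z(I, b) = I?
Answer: -44511/4 ≈ -11128.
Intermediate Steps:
N = 49/4 (N = (-4 + 1*(1/2))**2 = (-4 + 1/2)**2 = (-7/2)**2 = 49/4 ≈ 12.250)
m(K) = -41/4 (m(K) = 2 - 1*49/4 = 2 - 49/4 = -41/4)
M(f) = 87/4 - 29*f/2 (M(f) = (-3 + (f + f))*(3 - 41/4) = (-3 + 2*f)*(-29/4) = 87/4 - 29*f/2)
(-81 + M(-11))*(-111) = (-81 + (87/4 - 29/2*(-11)))*(-111) = (-81 + (87/4 + 319/2))*(-111) = (-81 + 725/4)*(-111) = (401/4)*(-111) = -44511/4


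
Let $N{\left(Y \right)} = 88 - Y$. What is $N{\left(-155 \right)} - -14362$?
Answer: $14605$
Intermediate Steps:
$N{\left(-155 \right)} - -14362 = \left(88 - -155\right) - -14362 = \left(88 + 155\right) + 14362 = 243 + 14362 = 14605$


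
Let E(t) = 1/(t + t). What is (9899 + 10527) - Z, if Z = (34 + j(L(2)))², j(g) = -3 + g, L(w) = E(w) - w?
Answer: 313127/16 ≈ 19570.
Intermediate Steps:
E(t) = 1/(2*t)
L(w) = 1/(2*w) - w
Z = 13689/16 (Z = (34 + (-3 + ((½)/2 - 1*2)))² = (34 + (-3 + ((½)*(½) - 2)))² = (34 + (-3 + (¼ - 2)))² = (34 + (-3 - 7/4))² = (34 - 19/4)² = (117/4)² = 13689/16 ≈ 855.56)
(9899 + 10527) - Z = (9899 + 10527) - 1*13689/16 = 20426 - 13689/16 = 313127/16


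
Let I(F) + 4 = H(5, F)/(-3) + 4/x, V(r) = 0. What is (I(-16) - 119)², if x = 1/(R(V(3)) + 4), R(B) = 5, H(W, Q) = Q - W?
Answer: 6400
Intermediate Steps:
x = ⅑ (x = 1/(5 + 4) = 1/9 = ⅑ ≈ 0.11111)
I(F) = 101/3 - F/3 (I(F) = -4 + ((F - 1*5)/(-3) + 4/(⅑)) = -4 + ((F - 5)*(-⅓) + 4*9) = -4 + ((-5 + F)*(-⅓) + 36) = -4 + ((5/3 - F/3) + 36) = -4 + (113/3 - F/3) = 101/3 - F/3)
(I(-16) - 119)² = ((101/3 - ⅓*(-16)) - 119)² = ((101/3 + 16/3) - 119)² = (39 - 119)² = (-80)² = 6400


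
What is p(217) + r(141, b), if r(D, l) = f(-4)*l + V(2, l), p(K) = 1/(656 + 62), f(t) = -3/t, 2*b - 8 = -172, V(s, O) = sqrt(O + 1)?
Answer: -22078/359 + 9*I ≈ -61.499 + 9.0*I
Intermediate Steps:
V(s, O) = sqrt(1 + O)
b = -82 (b = 4 + (1/2)*(-172) = 4 - 86 = -82)
p(K) = 1/718
r(D, l) = sqrt(1 + l) + 3*l/4 (r(D, l) = (-3/(-4))*l + sqrt(1 + l) = (-3*(-1/4))*l + sqrt(1 + l) = 3*l/4 + sqrt(1 + l) = sqrt(1 + l) + 3*l/4)
p(217) + r(141, b) = 1/718 + (sqrt(1 - 82) + (3/4)*(-82)) = 1/718 + (sqrt(-81) - 123/2) = 1/718 + (9*I - 123/2) = 1/718 + (-123/2 + 9*I) = -22078/359 + 9*I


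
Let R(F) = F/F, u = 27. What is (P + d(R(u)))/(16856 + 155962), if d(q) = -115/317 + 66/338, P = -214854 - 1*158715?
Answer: -20013221011/9258378714 ≈ -2.1616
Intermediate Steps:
R(F) = 1
P = -373569 (P = -214854 - 158715 = -373569)
d(q) = -8974/53573 (d(q) = -115*1/317 + 66*(1/338) = -115/317 + 33/169 = -8974/53573)
(P + d(R(u)))/(16856 + 155962) = (-373569 - 8974/53573)/(16856 + 155962) = -20013221011/53573/172818 = -20013221011/53573*1/172818 = -20013221011/9258378714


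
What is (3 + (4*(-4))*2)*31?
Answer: -899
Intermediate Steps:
(3 + (4*(-4))*2)*31 = (3 - 16*2)*31 = (3 - 32)*31 = -29*31 = -899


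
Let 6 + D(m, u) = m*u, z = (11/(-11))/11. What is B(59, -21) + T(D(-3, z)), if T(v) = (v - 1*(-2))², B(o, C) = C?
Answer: -860/121 ≈ -7.1074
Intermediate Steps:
z = -1/11 (z = (11*(-1/11))*(1/11) = -1*1/11 = -1/11 ≈ -0.090909)
D(m, u) = -6 + m*u
T(v) = (2 + v)² (T(v) = (v + 2)² = (2 + v)²)
B(59, -21) + T(D(-3, z)) = -21 + (2 + (-6 - 3*(-1/11)))² = -21 + (2 + (-6 + 3/11))² = -21 + (2 - 63/11)² = -21 + (-41/11)² = -21 + 1681/121 = -860/121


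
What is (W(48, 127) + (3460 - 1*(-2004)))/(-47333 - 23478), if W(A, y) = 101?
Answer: -5565/70811 ≈ -0.078589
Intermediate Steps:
(W(48, 127) + (3460 - 1*(-2004)))/(-47333 - 23478) = (101 + (3460 - 1*(-2004)))/(-47333 - 23478) = (101 + (3460 + 2004))/(-70811) = (101 + 5464)*(-1/70811) = 5565*(-1/70811) = -5565/70811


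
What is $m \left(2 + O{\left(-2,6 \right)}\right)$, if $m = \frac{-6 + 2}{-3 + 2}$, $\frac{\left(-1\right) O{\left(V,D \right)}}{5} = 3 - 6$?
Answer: $68$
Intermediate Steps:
$O{\left(V,D \right)} = 15$ ($O{\left(V,D \right)} = - 5 \left(3 - 6\right) = \left(-5\right) \left(-3\right) = 15$)
$m = 4$ ($m = - \frac{4}{-1} = \left(-4\right) \left(-1\right) = 4$)
$m \left(2 + O{\left(-2,6 \right)}\right) = 4 \left(2 + 15\right) = 4 \cdot 17 = 68$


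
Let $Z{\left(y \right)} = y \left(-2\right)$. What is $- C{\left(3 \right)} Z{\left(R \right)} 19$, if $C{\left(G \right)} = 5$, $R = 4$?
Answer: $760$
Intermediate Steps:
$Z{\left(y \right)} = - 2 y$
$- C{\left(3 \right)} Z{\left(R \right)} 19 = - 5 \left(\left(-2\right) 4\right) 19 = - 5 \left(-8\right) 19 = - \left(-40\right) 19 = \left(-1\right) \left(-760\right) = 760$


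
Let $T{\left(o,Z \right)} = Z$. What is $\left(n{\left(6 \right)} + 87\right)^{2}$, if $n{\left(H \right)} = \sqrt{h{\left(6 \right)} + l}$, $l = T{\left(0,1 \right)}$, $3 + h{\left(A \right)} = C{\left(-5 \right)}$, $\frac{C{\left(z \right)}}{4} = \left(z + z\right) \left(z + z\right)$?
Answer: $\left(87 + \sqrt{398}\right)^{2} \approx 11438.0$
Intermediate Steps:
$C{\left(z \right)} = 16 z^{2}$ ($C{\left(z \right)} = 4 \left(z + z\right) \left(z + z\right) = 4 \cdot 2 z 2 z = 4 \cdot 4 z^{2} = 16 z^{2}$)
$h{\left(A \right)} = 397$ ($h{\left(A \right)} = -3 + 16 \left(-5\right)^{2} = -3 + 16 \cdot 25 = -3 + 400 = 397$)
$l = 1$
$n{\left(H \right)} = \sqrt{398}$ ($n{\left(H \right)} = \sqrt{397 + 1} = \sqrt{398}$)
$\left(n{\left(6 \right)} + 87\right)^{2} = \left(\sqrt{398} + 87\right)^{2} = \left(87 + \sqrt{398}\right)^{2}$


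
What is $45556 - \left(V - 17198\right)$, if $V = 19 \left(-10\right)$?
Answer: $62944$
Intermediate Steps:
$V = -190$
$45556 - \left(V - 17198\right) = 45556 - \left(-190 - 17198\right) = 45556 - -17388 = 45556 + 17388 = 62944$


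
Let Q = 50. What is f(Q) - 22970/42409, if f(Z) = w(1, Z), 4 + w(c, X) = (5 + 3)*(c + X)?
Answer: 17110266/42409 ≈ 403.46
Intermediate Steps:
w(c, X) = -4 + 8*X + 8*c (w(c, X) = -4 + (5 + 3)*(c + X) = -4 + 8*(X + c) = -4 + (8*X + 8*c) = -4 + 8*X + 8*c)
f(Z) = 4 + 8*Z (f(Z) = -4 + 8*Z + 8*1 = -4 + 8*Z + 8 = 4 + 8*Z)
f(Q) - 22970/42409 = (4 + 8*50) - 22970/42409 = (4 + 400) - 22970/42409 = 404 - 1*22970/42409 = 404 - 22970/42409 = 17110266/42409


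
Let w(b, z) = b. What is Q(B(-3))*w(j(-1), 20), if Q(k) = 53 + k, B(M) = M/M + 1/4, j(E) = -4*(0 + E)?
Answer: 217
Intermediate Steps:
j(E) = -4*E
B(M) = 5/4 (B(M) = 1 + 1*(¼) = 1 + ¼ = 5/4)
Q(B(-3))*w(j(-1), 20) = (53 + 5/4)*(-4*(-1)) = (217/4)*4 = 217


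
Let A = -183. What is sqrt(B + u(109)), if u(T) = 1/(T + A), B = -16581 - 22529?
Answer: I*sqrt(214166434)/74 ≈ 197.76*I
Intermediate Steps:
B = -39110
u(T) = 1/(-183 + T) (u(T) = 1/(T - 183) = 1/(-183 + T))
sqrt(B + u(109)) = sqrt(-39110 + 1/(-183 + 109)) = sqrt(-39110 + 1/(-74)) = sqrt(-39110 - 1/74) = sqrt(-2894141/74) = I*sqrt(214166434)/74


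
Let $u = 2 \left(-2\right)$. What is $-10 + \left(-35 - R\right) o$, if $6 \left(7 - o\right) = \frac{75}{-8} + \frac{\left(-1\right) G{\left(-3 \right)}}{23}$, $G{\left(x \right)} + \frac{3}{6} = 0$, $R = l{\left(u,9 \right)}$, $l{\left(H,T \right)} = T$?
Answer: $- \frac{106699}{276} \approx -386.59$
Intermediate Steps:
$u = -4$
$R = 9$
$G{\left(x \right)} = - \frac{1}{2}$ ($G{\left(x \right)} = - \frac{1}{2} + 0 = - \frac{1}{2}$)
$o = \frac{9449}{1104}$ ($o = 7 - \frac{\frac{75}{-8} + \frac{\left(-1\right) \left(- \frac{1}{2}\right)}{23}}{6} = 7 - \frac{75 \left(- \frac{1}{8}\right) + \frac{1}{2} \cdot \frac{1}{23}}{6} = 7 - \frac{- \frac{75}{8} + \frac{1}{46}}{6} = 7 - - \frac{1721}{1104} = 7 + \frac{1721}{1104} = \frac{9449}{1104} \approx 8.5589$)
$-10 + \left(-35 - R\right) o = -10 + \left(-35 - 9\right) \frac{9449}{1104} = -10 - \frac{103939}{276} = - \frac{106699}{276}$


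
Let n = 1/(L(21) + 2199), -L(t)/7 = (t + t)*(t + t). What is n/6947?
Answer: -1/70505103 ≈ -1.4183e-8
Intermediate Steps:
L(t) = -28*t² (L(t) = -7*(t + t)*(t + t) = -7*2*t*2*t = -28*t²)
n = -1/10149 (n = 1/(-28*21² + 2199) = 1/(-28*441 + 2199) = 1/(-12348 + 2199) = 1/(-10149) = -1/10149 ≈ -9.8532e-5)
n/6947 = -1/10149/6947 = -1/10149*1/6947 = -1/70505103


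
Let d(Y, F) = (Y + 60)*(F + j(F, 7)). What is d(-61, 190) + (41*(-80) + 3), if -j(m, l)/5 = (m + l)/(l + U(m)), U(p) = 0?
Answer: -23284/7 ≈ -3326.3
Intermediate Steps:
j(m, l) = -5*(l + m)/l (j(m, l) = -5*(m + l)/(l + 0) = -5*(l + m)/l)
d(Y, F) = (-5 + 2*F/7)*(60 + Y) (d(Y, F) = (Y + 60)*(F + (-5 - 5*F/7)) = (60 + Y)*(F + (-5 - 5*F*⅐)) = (60 + Y)*(F + (-5 - 5*F/7)) = (60 + Y)*(-5 + 2*F/7) = (-5 + 2*F/7)*(60 + Y))
d(-61, 190) + (41*(-80) + 3) = (-300 - 5*(-61) + (120/7)*190 + (2/7)*190*(-61)) + (41*(-80) + 3) = (-300 + 305 + 22800/7 - 23180/7) + (-3280 + 3) = -345/7 - 3277 = -23284/7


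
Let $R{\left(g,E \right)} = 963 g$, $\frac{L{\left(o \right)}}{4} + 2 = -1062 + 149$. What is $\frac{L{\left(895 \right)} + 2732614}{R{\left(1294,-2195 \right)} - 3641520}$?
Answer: $- \frac{1364477}{1197699} \approx -1.1392$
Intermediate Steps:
$L{\left(o \right)} = -3660$ ($L{\left(o \right)} = -8 + 4 \left(-1062 + 149\right) = -8 + 4 \left(-913\right) = -8 - 3652 = -3660$)
$\frac{L{\left(895 \right)} + 2732614}{R{\left(1294,-2195 \right)} - 3641520} = \frac{-3660 + 2732614}{963 \cdot 1294 - 3641520} = \frac{2728954}{1246122 - 3641520} = \frac{2728954}{-2395398} = 2728954 \left(- \frac{1}{2395398}\right) = - \frac{1364477}{1197699}$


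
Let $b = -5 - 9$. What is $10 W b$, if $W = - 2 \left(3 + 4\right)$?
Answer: $1960$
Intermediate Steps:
$W = -14$ ($W = \left(-2\right) 7 = -14$)
$b = -14$ ($b = -5 - 9 = -14$)
$10 W b = 10 \left(-14\right) \left(-14\right) = \left(-140\right) \left(-14\right) = 1960$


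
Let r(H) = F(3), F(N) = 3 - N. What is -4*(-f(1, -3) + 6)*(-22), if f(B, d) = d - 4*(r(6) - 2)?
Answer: 88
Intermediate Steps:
r(H) = 0 (r(H) = 3 - 1*3 = 3 - 3 = 0)
f(B, d) = 8 + d (f(B, d) = d - 4*(0 - 2) = d - 4*(-2) = d + 8 = 8 + d)
-4*(-f(1, -3) + 6)*(-22) = -4*(-(8 - 3) + 6)*(-22) = -4*(-1*5 + 6)*(-22) = -4*(-5 + 6)*(-22) = -4*1*(-22) = -4*(-22) = 88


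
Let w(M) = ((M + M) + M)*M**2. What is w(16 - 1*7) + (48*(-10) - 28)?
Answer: 1679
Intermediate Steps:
w(M) = 3*M**3 (w(M) = (2*M + M)*M**2 = (3*M)*M**2 = 3*M**3)
w(16 - 1*7) + (48*(-10) - 28) = 3*(16 - 1*7)**3 + (48*(-10) - 28) = 3*(16 - 7)**3 + (-480 - 28) = 3*9**3 - 508 = 3*729 - 508 = 2187 - 508 = 1679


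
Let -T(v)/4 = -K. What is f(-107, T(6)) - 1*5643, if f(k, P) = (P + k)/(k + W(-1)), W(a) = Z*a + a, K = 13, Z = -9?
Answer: -50782/9 ≈ -5642.4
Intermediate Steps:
T(v) = 52 (T(v) = -(-4)*13 = -4*(-13) = 52)
W(a) = -8*a (W(a) = -9*a + a = -8*a)
f(k, P) = (P + k)/(8 + k) (f(k, P) = (P + k)/(k - 8*(-1)) = (P + k)/(k + 8) = (P + k)/(8 + k))
f(-107, T(6)) - 1*5643 = (52 - 107)/(8 - 107) - 1*5643 = -55/(-99) - 5643 = -1/99*(-55) - 5643 = 5/9 - 5643 = -50782/9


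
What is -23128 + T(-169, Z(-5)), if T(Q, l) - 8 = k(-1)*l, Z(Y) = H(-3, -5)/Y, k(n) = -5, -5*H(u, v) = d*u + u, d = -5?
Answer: -115612/5 ≈ -23122.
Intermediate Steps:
H(u, v) = 4*u/5 (H(u, v) = -(-5*u + u)/5 = -(-4)*u/5 = 4*u/5)
Z(Y) = -12/(5*Y) (Z(Y) = ((⅘)*(-3))/Y = -12/(5*Y))
T(Q, l) = 8 - 5*l
-23128 + T(-169, Z(-5)) = -23128 + (8 - (-12)/(-5)) = -23128 + (8 - (-12)*(-1)/5) = -23128 + (8 - 5*12/25) = -23128 + (8 - 12/5) = -23128 + 28/5 = -115612/5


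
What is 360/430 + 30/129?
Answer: 46/43 ≈ 1.0698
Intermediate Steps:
360/430 + 30/129 = 360*(1/430) + 30*(1/129) = 36/43 + 10/43 = 46/43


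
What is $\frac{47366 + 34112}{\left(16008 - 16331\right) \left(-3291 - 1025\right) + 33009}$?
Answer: $\frac{81478}{1427077} \approx 0.057094$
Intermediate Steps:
$\frac{47366 + 34112}{\left(16008 - 16331\right) \left(-3291 - 1025\right) + 33009} = \frac{81478}{\left(-323\right) \left(-4316\right) + 33009} = \frac{81478}{1394068 + 33009} = \frac{81478}{1427077}$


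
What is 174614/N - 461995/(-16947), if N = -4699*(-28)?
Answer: 4553199257/159267906 ≈ 28.588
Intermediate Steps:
N = 131572
174614/N - 461995/(-16947) = 174614/131572 - 461995/(-16947) = 174614*(1/131572) - 461995*(-1/16947) = 87307/65786 + 461995/16947 = 4553199257/159267906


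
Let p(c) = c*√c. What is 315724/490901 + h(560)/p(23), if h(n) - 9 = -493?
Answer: 315724/490901 - 484*√23/529 ≈ -3.7447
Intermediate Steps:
h(n) = -484 (h(n) = 9 - 493 = -484)
p(c) = c^(3/2)
315724/490901 + h(560)/p(23) = 315724/490901 - 484*√23/529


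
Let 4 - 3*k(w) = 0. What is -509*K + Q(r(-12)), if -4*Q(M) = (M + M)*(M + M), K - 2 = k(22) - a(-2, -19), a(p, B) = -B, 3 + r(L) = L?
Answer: 23248/3 ≈ 7749.3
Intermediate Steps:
r(L) = -3 + L
k(w) = 4/3 (k(w) = 4/3 - ⅓*0 = 4/3 + 0 = 4/3)
K = -47/3 (K = 2 + (4/3 - (-1)*(-19)) = 2 + (4/3 - 1*19) = 2 + (4/3 - 19) = 2 - 53/3 = -47/3 ≈ -15.667)
Q(M) = -M² (Q(M) = -(M + M)*(M + M)/4 = -2*M*2*M/4 = -M²)
-509*K + Q(r(-12)) = -509*(-47/3) - (-3 - 12)² = 23923/3 - 1*(-15)² = 23923/3 - 1*225 = 23923/3 - 225 = 23248/3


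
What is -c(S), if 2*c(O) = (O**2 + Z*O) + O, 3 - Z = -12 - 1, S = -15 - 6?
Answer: -42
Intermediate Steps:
S = -21
Z = 16 (Z = 3 - (-12 - 1) = 3 - 1*(-13) = 3 + 13 = 16)
c(O) = O**2/2 + 17*O/2 (c(O) = ((O**2 + 16*O) + O)/2 = (O**2 + 17*O)/2 = O**2/2 + 17*O/2)
-c(S) = -(-21)*(17 - 21)/2 = -(-21)*(-4)/2 = -1*42 = -42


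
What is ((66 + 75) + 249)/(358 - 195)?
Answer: 390/163 ≈ 2.3926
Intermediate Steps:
((66 + 75) + 249)/(358 - 195) = (141 + 249)/163 = 390*(1/163) = 390/163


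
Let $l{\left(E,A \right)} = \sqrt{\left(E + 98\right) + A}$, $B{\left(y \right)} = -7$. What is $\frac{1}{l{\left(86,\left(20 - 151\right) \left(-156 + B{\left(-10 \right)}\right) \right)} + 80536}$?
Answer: $\frac{80536}{6486025759} - \frac{3 \sqrt{2393}}{6486025759} \approx 1.2394 \cdot 10^{-5}$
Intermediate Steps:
$l{\left(E,A \right)} = \sqrt{98 + A + E}$ ($l{\left(E,A \right)} = \sqrt{\left(98 + E\right) + A} = \sqrt{98 + A + E}$)
$\frac{1}{l{\left(86,\left(20 - 151\right) \left(-156 + B{\left(-10 \right)}\right) \right)} + 80536} = \frac{1}{\sqrt{98 + \left(20 - 151\right) \left(-156 - 7\right) + 86} + 80536} = \frac{1}{\sqrt{98 - -21353 + 86} + 80536} = \frac{1}{\sqrt{98 + 21353 + 86} + 80536} = \frac{1}{\sqrt{21537} + 80536} = \frac{1}{3 \sqrt{2393} + 80536} = \frac{1}{80536 + 3 \sqrt{2393}}$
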